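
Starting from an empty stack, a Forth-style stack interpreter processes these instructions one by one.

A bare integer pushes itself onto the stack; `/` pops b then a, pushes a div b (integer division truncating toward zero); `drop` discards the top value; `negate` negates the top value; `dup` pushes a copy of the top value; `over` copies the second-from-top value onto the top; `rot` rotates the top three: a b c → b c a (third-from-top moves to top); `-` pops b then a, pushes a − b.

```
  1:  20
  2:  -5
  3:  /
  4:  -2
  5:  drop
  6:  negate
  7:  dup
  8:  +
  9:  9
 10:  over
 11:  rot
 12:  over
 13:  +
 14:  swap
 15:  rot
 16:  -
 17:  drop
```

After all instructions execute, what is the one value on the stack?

20     : 20
-5     : 20 -5
/      : -4
-2     : -4 -2
drop   : -4
negate : 4
dup    : 4 4
+      : 8
9      : 8 9
over   : 8 9 8
rot    : 9 8 8
over   : 9 8 8 8
+      : 9 8 16
swap   : 9 16 8
rot    : 16 8 9
-      : 16 -1
drop   : 16

16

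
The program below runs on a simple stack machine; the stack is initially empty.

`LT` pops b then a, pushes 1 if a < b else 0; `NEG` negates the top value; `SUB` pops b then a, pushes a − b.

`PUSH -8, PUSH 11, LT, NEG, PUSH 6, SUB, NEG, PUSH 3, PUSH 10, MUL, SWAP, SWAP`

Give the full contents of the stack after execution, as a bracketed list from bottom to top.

[7, 30]

PUSH -8 : -8
PUSH 11 : -8 11
LT      : 1
NEG     : -1
PUSH 6  : -1 6
SUB     : -7
NEG     : 7
PUSH 3  : 7 3
PUSH 10 : 7 3 10
MUL     : 7 30
SWAP    : 30 7
SWAP    : 7 30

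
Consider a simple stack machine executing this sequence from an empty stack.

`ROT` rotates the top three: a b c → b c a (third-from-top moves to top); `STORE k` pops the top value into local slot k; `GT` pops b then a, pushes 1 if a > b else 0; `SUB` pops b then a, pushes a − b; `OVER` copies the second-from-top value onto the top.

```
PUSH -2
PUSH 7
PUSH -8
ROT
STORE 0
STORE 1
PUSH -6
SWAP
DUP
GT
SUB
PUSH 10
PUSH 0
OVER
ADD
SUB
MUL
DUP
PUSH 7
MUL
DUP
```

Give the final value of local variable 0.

-2

PUSH -2 -> [-2]
PUSH 7  -> [-2, 7]
PUSH -8 -> [-2, 7, -8]
ROT     -> [7, -8, -2]
STORE 0 -> [7, -8]
STORE 1 -> [7]
PUSH -6 -> [7, -6]
SWAP    -> [-6, 7]
DUP     -> [-6, 7, 7]
GT      -> [-6, 0]
SUB     -> [-6]
PUSH 10 -> [-6, 10]
PUSH 0  -> [-6, 10, 0]
OVER    -> [-6, 10, 0, 10]
ADD     -> [-6, 10, 10]
SUB     -> [-6, 0]
MUL     -> [0]
DUP     -> [0, 0]
PUSH 7  -> [0, 0, 7]
MUL     -> [0, 0]
DUP     -> [0, 0, 0]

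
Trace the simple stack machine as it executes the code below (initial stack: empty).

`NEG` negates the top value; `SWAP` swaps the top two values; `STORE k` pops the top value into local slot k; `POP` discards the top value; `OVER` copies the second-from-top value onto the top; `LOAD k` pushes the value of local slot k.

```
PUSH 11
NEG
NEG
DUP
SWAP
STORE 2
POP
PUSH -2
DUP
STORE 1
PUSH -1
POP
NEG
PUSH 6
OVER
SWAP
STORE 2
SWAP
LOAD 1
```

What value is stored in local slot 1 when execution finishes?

PUSH 11 -> [11]
NEG     -> [-11]
NEG     -> [11]
DUP     -> [11, 11]
SWAP    -> [11, 11]
STORE 2 -> [11]
POP     -> []
PUSH -2 -> [-2]
DUP     -> [-2, -2]
STORE 1 -> [-2]
PUSH -1 -> [-2, -1]
POP     -> [-2]
NEG     -> [2]
PUSH 6  -> [2, 6]
OVER    -> [2, 6, 2]
SWAP    -> [2, 2, 6]
STORE 2 -> [2, 2]
SWAP    -> [2, 2]
LOAD 1  -> [2, 2, -2]

-2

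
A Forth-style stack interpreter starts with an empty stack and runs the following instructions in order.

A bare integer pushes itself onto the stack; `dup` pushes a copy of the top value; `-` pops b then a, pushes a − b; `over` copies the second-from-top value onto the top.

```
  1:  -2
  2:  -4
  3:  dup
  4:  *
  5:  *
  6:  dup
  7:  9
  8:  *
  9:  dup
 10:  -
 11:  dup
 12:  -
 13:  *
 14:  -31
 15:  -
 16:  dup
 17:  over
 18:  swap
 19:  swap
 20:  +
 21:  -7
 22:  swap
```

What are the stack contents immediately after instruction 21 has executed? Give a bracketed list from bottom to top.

-2   -> -2
-4   -> -2 -4
dup  -> -2 -4 -4
*    -> -2 16
*    -> -32
dup  -> -32 -32
9    -> -32 -32 9
*    -> -32 -288
dup  -> -32 -288 -288
-    -> -32 0
dup  -> -32 0 0
-    -> -32 0
*    -> 0
-31  -> 0 -31
-    -> 31
dup  -> 31 31
over -> 31 31 31
swap -> 31 31 31
swap -> 31 31 31
+    -> 31 62
-7   -> 31 62 -7

[31, 62, -7]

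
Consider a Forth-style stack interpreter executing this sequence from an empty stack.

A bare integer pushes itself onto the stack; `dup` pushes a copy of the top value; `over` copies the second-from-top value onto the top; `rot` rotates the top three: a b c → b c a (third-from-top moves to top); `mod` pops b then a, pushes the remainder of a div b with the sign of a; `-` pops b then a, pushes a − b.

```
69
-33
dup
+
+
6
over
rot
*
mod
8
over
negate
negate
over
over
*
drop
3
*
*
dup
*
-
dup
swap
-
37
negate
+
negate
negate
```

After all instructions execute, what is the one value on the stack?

69     -> 69
-33    -> 69 -33
dup    -> 69 -33 -33
+      -> 69 -66
+      -> 3
6      -> 3 6
over   -> 3 6 3
rot    -> 6 3 3
*      -> 6 9
mod    -> 6
8      -> 6 8
over   -> 6 8 6
negate -> 6 8 -6
negate -> 6 8 6
over   -> 6 8 6 8
over   -> 6 8 6 8 6
*      -> 6 8 6 48
drop   -> 6 8 6
3      -> 6 8 6 3
*      -> 6 8 18
*      -> 6 144
dup    -> 6 144 144
*      -> 6 20736
-      -> -20730
dup    -> -20730 -20730
swap   -> -20730 -20730
-      -> 0
37     -> 0 37
negate -> 0 -37
+      -> -37
negate -> 37
negate -> -37

-37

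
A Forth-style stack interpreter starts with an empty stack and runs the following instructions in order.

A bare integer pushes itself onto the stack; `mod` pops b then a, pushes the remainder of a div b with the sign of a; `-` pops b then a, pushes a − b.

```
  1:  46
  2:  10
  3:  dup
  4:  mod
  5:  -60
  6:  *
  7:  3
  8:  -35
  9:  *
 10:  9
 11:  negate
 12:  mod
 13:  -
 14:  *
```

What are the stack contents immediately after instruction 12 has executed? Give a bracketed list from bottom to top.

46     -> [46]
10     -> [46, 10]
dup    -> [46, 10, 10]
mod    -> [46, 0]
-60    -> [46, 0, -60]
*      -> [46, 0]
3      -> [46, 0, 3]
-35    -> [46, 0, 3, -35]
*      -> [46, 0, -105]
9      -> [46, 0, -105, 9]
negate -> [46, 0, -105, -9]
mod    -> [46, 0, -6]

[46, 0, -6]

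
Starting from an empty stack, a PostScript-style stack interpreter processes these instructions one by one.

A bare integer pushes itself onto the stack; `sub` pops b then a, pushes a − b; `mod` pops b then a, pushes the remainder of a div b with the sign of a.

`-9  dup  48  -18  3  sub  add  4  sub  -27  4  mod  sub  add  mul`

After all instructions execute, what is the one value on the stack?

-9  : -9
dup : -9 -9
48  : -9 -9 48
-18 : -9 -9 48 -18
3   : -9 -9 48 -18 3
sub : -9 -9 48 -21
add : -9 -9 27
4   : -9 -9 27 4
sub : -9 -9 23
-27 : -9 -9 23 -27
4   : -9 -9 23 -27 4
mod : -9 -9 23 -3
sub : -9 -9 26
add : -9 17
mul : -153

-153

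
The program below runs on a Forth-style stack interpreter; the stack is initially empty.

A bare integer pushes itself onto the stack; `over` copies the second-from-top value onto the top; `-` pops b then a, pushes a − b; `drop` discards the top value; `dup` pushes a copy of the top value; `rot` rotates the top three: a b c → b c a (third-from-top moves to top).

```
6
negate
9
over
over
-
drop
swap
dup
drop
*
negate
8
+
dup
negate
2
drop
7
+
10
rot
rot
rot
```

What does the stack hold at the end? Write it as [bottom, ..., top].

[62, -55, 10]

6      → 6
negate → -6
9      → -6 9
over   → -6 9 -6
over   → -6 9 -6 9
-      → -6 9 -15
drop   → -6 9
swap   → 9 -6
dup    → 9 -6 -6
drop   → 9 -6
*      → -54
negate → 54
8      → 54 8
+      → 62
dup    → 62 62
negate → 62 -62
2      → 62 -62 2
drop   → 62 -62
7      → 62 -62 7
+      → 62 -55
10     → 62 -55 10
rot    → -55 10 62
rot    → 10 62 -55
rot    → 62 -55 10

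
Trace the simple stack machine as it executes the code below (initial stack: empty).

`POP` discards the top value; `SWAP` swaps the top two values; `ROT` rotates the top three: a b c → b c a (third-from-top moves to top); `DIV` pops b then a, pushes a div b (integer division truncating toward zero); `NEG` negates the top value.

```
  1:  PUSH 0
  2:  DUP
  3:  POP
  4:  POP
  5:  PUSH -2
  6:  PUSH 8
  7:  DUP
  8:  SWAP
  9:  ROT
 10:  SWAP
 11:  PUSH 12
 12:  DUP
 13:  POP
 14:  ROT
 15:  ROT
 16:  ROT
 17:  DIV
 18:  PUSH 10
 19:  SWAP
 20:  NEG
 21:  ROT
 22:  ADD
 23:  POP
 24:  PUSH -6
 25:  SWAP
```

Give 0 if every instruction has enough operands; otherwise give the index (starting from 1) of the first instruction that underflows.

PUSH 0  : 0
DUP     : 0 0
POP     : 0
POP     : (empty)
PUSH -2 : -2
PUSH 8  : -2 8
DUP     : -2 8 8
SWAP    : -2 8 8
ROT     : 8 8 -2
SWAP    : 8 -2 8
PUSH 12 : 8 -2 8 12
DUP     : 8 -2 8 12 12
POP     : 8 -2 8 12
ROT     : 8 8 12 -2
ROT     : 8 12 -2 8
ROT     : 8 -2 8 12
DIV     : 8 -2 0
PUSH 10 : 8 -2 0 10
SWAP    : 8 -2 10 0
NEG     : 8 -2 10 0
ROT     : 8 10 0 -2
ADD     : 8 10 -2
POP     : 8 10
PUSH -6 : 8 10 -6
SWAP    : 8 -6 10

0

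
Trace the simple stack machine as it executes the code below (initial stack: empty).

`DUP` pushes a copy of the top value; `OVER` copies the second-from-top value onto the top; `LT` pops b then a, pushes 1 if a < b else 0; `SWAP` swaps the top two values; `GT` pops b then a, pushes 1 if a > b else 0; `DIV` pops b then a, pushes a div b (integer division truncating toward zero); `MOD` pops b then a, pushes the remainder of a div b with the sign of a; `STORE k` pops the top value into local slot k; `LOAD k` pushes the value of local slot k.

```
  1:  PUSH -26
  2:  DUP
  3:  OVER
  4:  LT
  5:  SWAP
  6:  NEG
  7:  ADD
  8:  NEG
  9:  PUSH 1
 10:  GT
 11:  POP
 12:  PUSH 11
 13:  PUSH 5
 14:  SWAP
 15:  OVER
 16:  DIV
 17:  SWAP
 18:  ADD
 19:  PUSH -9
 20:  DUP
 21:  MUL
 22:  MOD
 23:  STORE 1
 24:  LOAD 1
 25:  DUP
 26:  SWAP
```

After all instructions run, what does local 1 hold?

7

PUSH -26 → -26
DUP      → -26 -26
OVER     → -26 -26 -26
LT       → -26 0
SWAP     → 0 -26
NEG      → 0 26
ADD      → 26
NEG      → -26
PUSH 1   → -26 1
GT       → 0
POP      → (empty)
PUSH 11  → 11
PUSH 5   → 11 5
SWAP     → 5 11
OVER     → 5 11 5
DIV      → 5 2
SWAP     → 2 5
ADD      → 7
PUSH -9  → 7 -9
DUP      → 7 -9 -9
MUL      → 7 81
MOD      → 7
STORE 1  → (empty)
LOAD 1   → 7
DUP      → 7 7
SWAP     → 7 7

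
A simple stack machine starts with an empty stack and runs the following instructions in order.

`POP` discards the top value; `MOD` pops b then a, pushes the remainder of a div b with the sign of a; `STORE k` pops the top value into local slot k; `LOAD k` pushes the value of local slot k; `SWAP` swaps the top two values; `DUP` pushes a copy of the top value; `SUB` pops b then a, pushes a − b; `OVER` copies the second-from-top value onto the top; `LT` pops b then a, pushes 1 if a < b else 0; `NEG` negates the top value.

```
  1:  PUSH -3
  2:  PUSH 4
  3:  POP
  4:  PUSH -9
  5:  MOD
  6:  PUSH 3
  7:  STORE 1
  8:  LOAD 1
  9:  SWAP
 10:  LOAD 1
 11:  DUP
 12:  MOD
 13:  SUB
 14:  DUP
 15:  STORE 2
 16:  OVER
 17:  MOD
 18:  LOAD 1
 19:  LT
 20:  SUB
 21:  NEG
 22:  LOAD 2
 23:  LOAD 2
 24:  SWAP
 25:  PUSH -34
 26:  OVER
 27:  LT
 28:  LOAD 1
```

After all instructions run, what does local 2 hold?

PUSH -3  : [-3]
PUSH 4   : [-3, 4]
POP      : [-3]
PUSH -9  : [-3, -9]
MOD      : [-3]
PUSH 3   : [-3, 3]
STORE 1  : [-3]
LOAD 1   : [-3, 3]
SWAP     : [3, -3]
LOAD 1   : [3, -3, 3]
DUP      : [3, -3, 3, 3]
MOD      : [3, -3, 0]
SUB      : [3, -3]
DUP      : [3, -3, -3]
STORE 2  : [3, -3]
OVER     : [3, -3, 3]
MOD      : [3, 0]
LOAD 1   : [3, 0, 3]
LT       : [3, 1]
SUB      : [2]
NEG      : [-2]
LOAD 2   : [-2, -3]
LOAD 2   : [-2, -3, -3]
SWAP     : [-2, -3, -3]
PUSH -34 : [-2, -3, -3, -34]
OVER     : [-2, -3, -3, -34, -3]
LT       : [-2, -3, -3, 1]
LOAD 1   : [-2, -3, -3, 1, 3]

-3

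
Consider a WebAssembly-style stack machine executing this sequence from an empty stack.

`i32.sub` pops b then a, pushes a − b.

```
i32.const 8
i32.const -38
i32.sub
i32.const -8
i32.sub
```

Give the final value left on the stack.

54

i32.const 8   : [8]
i32.const -38 : [8, -38]
i32.sub       : [46]
i32.const -8  : [46, -8]
i32.sub       : [54]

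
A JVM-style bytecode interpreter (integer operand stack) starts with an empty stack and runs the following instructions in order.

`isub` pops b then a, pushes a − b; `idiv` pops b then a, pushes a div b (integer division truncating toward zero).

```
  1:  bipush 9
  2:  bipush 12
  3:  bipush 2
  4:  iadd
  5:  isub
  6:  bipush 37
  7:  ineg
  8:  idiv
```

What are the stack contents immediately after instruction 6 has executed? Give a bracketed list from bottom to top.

bipush 9   9
bipush 12  9 12
bipush 2   9 12 2
iadd       9 14
isub       -5
bipush 37  -5 37

[-5, 37]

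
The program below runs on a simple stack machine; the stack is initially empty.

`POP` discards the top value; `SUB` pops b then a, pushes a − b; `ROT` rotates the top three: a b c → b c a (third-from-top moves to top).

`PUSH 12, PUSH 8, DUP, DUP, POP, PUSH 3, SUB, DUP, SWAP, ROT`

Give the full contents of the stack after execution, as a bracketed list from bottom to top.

PUSH 12 → [12]
PUSH 8  → [12, 8]
DUP     → [12, 8, 8]
DUP     → [12, 8, 8, 8]
POP     → [12, 8, 8]
PUSH 3  → [12, 8, 8, 3]
SUB     → [12, 8, 5]
DUP     → [12, 8, 5, 5]
SWAP    → [12, 8, 5, 5]
ROT     → [12, 5, 5, 8]

[12, 5, 5, 8]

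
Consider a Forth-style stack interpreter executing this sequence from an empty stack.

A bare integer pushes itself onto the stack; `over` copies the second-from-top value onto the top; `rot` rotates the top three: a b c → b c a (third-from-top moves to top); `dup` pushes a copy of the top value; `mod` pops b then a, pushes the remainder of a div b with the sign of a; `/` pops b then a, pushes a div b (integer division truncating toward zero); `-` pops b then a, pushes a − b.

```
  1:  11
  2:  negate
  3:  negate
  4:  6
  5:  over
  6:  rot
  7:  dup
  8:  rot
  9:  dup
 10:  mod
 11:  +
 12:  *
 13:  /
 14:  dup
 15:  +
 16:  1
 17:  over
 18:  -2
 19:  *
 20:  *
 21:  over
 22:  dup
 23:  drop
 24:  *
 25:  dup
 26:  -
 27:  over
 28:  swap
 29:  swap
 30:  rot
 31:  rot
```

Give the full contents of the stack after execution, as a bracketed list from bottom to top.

11     : 11
negate : -11
negate : 11
6      : 11 6
over   : 11 6 11
rot    : 6 11 11
dup    : 6 11 11 11
rot    : 6 11 11 11
dup    : 6 11 11 11 11
mod    : 6 11 11 0
+      : 6 11 11
*      : 6 121
/      : 0
dup    : 0 0
+      : 0
1      : 0 1
over   : 0 1 0
-2     : 0 1 0 -2
*      : 0 1 0
*      : 0 0
over   : 0 0 0
dup    : 0 0 0 0
drop   : 0 0 0
*      : 0 0
dup    : 0 0 0
-      : 0 0
over   : 0 0 0
swap   : 0 0 0
swap   : 0 0 0
rot    : 0 0 0
rot    : 0 0 0

[0, 0, 0]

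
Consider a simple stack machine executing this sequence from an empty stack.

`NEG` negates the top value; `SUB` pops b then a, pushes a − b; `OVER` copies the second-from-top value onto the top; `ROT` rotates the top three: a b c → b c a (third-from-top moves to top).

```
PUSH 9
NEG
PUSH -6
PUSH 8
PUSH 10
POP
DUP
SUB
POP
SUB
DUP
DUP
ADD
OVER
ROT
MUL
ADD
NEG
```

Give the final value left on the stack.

-3

PUSH 9  → [9]
NEG     → [-9]
PUSH -6 → [-9, -6]
PUSH 8  → [-9, -6, 8]
PUSH 10 → [-9, -6, 8, 10]
POP     → [-9, -6, 8]
DUP     → [-9, -6, 8, 8]
SUB     → [-9, -6, 0]
POP     → [-9, -6]
SUB     → [-3]
DUP     → [-3, -3]
DUP     → [-3, -3, -3]
ADD     → [-3, -6]
OVER    → [-3, -6, -3]
ROT     → [-6, -3, -3]
MUL     → [-6, 9]
ADD     → [3]
NEG     → [-3]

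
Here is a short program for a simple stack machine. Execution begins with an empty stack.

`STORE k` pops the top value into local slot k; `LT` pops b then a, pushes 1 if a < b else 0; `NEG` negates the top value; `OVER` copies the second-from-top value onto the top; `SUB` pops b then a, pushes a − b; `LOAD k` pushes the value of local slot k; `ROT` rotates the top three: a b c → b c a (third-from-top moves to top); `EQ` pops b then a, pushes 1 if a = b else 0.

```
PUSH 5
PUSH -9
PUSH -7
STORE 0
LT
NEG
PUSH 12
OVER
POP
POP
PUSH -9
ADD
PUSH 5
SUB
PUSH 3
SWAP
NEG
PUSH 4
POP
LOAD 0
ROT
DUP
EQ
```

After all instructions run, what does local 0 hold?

PUSH 5  -> [5]
PUSH -9 -> [5, -9]
PUSH -7 -> [5, -9, -7]
STORE 0 -> [5, -9]
LT      -> [0]
NEG     -> [0]
PUSH 12 -> [0, 12]
OVER    -> [0, 12, 0]
POP     -> [0, 12]
POP     -> [0]
PUSH -9 -> [0, -9]
ADD     -> [-9]
PUSH 5  -> [-9, 5]
SUB     -> [-14]
PUSH 3  -> [-14, 3]
SWAP    -> [3, -14]
NEG     -> [3, 14]
PUSH 4  -> [3, 14, 4]
POP     -> [3, 14]
LOAD 0  -> [3, 14, -7]
ROT     -> [14, -7, 3]
DUP     -> [14, -7, 3, 3]
EQ      -> [14, -7, 1]

-7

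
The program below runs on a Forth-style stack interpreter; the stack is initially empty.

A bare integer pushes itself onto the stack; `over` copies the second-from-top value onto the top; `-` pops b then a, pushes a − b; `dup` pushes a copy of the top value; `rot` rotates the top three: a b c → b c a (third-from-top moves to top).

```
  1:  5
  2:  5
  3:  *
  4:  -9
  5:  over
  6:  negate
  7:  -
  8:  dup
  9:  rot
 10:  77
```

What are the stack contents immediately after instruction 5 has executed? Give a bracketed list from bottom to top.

5    : 5
5    : 5 5
*    : 25
-9   : 25 -9
over : 25 -9 25

[25, -9, 25]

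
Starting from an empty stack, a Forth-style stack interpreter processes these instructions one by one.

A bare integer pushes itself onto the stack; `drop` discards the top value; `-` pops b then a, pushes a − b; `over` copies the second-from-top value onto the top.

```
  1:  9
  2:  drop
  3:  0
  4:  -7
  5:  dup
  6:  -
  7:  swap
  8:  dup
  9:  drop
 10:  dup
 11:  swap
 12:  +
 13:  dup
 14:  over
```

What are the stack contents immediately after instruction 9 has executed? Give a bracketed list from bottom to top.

[0, 0]

9    → 9
drop → (empty)
0    → 0
-7   → 0 -7
dup  → 0 -7 -7
-    → 0 0
swap → 0 0
dup  → 0 0 0
drop → 0 0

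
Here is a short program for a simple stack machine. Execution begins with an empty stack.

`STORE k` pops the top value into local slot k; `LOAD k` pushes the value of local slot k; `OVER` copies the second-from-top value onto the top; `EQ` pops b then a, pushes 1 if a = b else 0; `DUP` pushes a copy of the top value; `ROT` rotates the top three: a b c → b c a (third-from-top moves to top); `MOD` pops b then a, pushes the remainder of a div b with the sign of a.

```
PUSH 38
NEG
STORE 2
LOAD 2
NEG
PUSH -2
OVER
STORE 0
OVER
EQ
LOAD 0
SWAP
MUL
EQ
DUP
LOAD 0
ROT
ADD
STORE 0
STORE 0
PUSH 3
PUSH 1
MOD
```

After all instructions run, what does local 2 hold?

-38

PUSH 38 : 38
NEG     : -38
STORE 2 : (empty)
LOAD 2  : -38
NEG     : 38
PUSH -2 : 38 -2
OVER    : 38 -2 38
STORE 0 : 38 -2
OVER    : 38 -2 38
EQ      : 38 0
LOAD 0  : 38 0 38
SWAP    : 38 38 0
MUL     : 38 0
EQ      : 0
DUP     : 0 0
LOAD 0  : 0 0 38
ROT     : 0 38 0
ADD     : 0 38
STORE 0 : 0
STORE 0 : (empty)
PUSH 3  : 3
PUSH 1  : 3 1
MOD     : 0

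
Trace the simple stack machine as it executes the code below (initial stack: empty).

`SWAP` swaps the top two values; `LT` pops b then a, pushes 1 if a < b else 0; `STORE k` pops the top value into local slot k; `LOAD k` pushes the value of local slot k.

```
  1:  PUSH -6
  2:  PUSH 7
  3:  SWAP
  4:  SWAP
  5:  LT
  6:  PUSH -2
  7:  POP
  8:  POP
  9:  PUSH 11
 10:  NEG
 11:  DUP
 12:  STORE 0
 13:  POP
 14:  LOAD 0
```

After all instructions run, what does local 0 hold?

-11

PUSH -6 : -6
PUSH 7  : -6 7
SWAP    : 7 -6
SWAP    : -6 7
LT      : 1
PUSH -2 : 1 -2
POP     : 1
POP     : (empty)
PUSH 11 : 11
NEG     : -11
DUP     : -11 -11
STORE 0 : -11
POP     : (empty)
LOAD 0  : -11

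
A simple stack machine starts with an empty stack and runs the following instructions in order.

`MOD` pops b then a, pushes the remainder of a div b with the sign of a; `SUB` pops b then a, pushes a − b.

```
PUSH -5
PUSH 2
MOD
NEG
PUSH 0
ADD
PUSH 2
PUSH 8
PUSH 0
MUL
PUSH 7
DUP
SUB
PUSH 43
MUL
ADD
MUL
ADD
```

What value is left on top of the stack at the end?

PUSH -5 → [-5]
PUSH 2  → [-5, 2]
MOD     → [-1]
NEG     → [1]
PUSH 0  → [1, 0]
ADD     → [1]
PUSH 2  → [1, 2]
PUSH 8  → [1, 2, 8]
PUSH 0  → [1, 2, 8, 0]
MUL     → [1, 2, 0]
PUSH 7  → [1, 2, 0, 7]
DUP     → [1, 2, 0, 7, 7]
SUB     → [1, 2, 0, 0]
PUSH 43 → [1, 2, 0, 0, 43]
MUL     → [1, 2, 0, 0]
ADD     → [1, 2, 0]
MUL     → [1, 0]
ADD     → [1]

1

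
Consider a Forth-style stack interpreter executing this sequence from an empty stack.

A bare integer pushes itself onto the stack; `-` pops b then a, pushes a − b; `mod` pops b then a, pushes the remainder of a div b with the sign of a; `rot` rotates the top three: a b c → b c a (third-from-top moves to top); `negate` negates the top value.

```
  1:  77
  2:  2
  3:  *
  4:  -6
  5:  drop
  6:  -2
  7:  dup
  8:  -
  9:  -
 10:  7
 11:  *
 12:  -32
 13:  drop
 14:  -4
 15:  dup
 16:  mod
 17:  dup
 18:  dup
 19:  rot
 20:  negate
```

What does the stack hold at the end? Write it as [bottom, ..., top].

77     → [77]
2      → [77, 2]
*      → [154]
-6     → [154, -6]
drop   → [154]
-2     → [154, -2]
dup    → [154, -2, -2]
-      → [154, 0]
-      → [154]
7      → [154, 7]
*      → [1078]
-32    → [1078, -32]
drop   → [1078]
-4     → [1078, -4]
dup    → [1078, -4, -4]
mod    → [1078, 0]
dup    → [1078, 0, 0]
dup    → [1078, 0, 0, 0]
rot    → [1078, 0, 0, 0]
negate → [1078, 0, 0, 0]

[1078, 0, 0, 0]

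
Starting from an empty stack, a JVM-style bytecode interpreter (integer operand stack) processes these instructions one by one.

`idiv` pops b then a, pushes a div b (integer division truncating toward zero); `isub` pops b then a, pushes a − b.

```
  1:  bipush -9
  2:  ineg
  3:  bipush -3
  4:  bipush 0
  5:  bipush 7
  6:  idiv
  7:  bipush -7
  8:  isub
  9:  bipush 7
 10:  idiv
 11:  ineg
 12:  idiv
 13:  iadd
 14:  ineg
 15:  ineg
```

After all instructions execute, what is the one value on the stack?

12

bipush -9 : [-9]
ineg      : [9]
bipush -3 : [9, -3]
bipush 0  : [9, -3, 0]
bipush 7  : [9, -3, 0, 7]
idiv      : [9, -3, 0]
bipush -7 : [9, -3, 0, -7]
isub      : [9, -3, 7]
bipush 7  : [9, -3, 7, 7]
idiv      : [9, -3, 1]
ineg      : [9, -3, -1]
idiv      : [9, 3]
iadd      : [12]
ineg      : [-12]
ineg      : [12]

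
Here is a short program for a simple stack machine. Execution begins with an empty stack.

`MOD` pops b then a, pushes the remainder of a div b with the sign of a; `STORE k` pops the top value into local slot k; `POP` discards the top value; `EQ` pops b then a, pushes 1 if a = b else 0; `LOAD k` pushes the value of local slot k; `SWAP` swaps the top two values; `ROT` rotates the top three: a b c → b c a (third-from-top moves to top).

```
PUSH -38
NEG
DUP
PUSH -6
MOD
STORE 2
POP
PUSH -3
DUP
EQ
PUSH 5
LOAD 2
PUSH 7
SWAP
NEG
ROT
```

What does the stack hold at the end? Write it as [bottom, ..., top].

PUSH -38  -38
NEG       38
DUP       38 38
PUSH -6   38 38 -6
MOD       38 2
STORE 2   38
POP       (empty)
PUSH -3   -3
DUP       -3 -3
EQ        1
PUSH 5    1 5
LOAD 2    1 5 2
PUSH 7    1 5 2 7
SWAP      1 5 7 2
NEG       1 5 7 -2
ROT       1 7 -2 5

[1, 7, -2, 5]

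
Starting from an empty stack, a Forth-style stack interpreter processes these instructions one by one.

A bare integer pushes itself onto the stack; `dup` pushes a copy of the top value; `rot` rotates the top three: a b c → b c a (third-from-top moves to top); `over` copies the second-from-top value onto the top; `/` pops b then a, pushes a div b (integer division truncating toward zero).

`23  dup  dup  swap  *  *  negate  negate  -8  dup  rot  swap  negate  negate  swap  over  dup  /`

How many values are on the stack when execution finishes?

4

23     -> [23]
dup    -> [23, 23]
dup    -> [23, 23, 23]
swap   -> [23, 23, 23]
*      -> [23, 529]
*      -> [12167]
negate -> [-12167]
negate -> [12167]
-8     -> [12167, -8]
dup    -> [12167, -8, -8]
rot    -> [-8, -8, 12167]
swap   -> [-8, 12167, -8]
negate -> [-8, 12167, 8]
negate -> [-8, 12167, -8]
swap   -> [-8, -8, 12167]
over   -> [-8, -8, 12167, -8]
dup    -> [-8, -8, 12167, -8, -8]
/      -> [-8, -8, 12167, 1]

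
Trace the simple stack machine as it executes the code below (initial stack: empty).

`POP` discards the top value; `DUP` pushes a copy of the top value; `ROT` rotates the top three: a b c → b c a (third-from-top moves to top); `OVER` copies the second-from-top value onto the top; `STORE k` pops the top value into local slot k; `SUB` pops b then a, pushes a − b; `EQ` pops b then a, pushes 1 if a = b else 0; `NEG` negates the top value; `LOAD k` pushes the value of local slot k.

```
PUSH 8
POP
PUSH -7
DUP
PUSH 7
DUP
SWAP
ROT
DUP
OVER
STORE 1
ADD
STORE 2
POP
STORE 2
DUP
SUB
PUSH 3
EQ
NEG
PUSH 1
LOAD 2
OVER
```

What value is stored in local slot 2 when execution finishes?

7

PUSH 8  -> 8
POP     -> (empty)
PUSH -7 -> -7
DUP     -> -7 -7
PUSH 7  -> -7 -7 7
DUP     -> -7 -7 7 7
SWAP    -> -7 -7 7 7
ROT     -> -7 7 7 -7
DUP     -> -7 7 7 -7 -7
OVER    -> -7 7 7 -7 -7 -7
STORE 1 -> -7 7 7 -7 -7
ADD     -> -7 7 7 -14
STORE 2 -> -7 7 7
POP     -> -7 7
STORE 2 -> -7
DUP     -> -7 -7
SUB     -> 0
PUSH 3  -> 0 3
EQ      -> 0
NEG     -> 0
PUSH 1  -> 0 1
LOAD 2  -> 0 1 7
OVER    -> 0 1 7 1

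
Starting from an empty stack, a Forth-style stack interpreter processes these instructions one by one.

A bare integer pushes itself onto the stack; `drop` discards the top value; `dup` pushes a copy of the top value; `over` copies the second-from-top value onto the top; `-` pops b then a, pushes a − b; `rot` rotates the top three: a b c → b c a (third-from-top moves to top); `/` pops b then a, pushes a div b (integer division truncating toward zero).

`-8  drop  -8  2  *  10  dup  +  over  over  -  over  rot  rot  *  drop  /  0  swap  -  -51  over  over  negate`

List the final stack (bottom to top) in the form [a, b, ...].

-8     -> -8
drop   -> (empty)
-8     -> -8
2      -> -8 2
*      -> -16
10     -> -16 10
dup    -> -16 10 10
+      -> -16 20
over   -> -16 20 -16
over   -> -16 20 -16 20
-      -> -16 20 -36
over   -> -16 20 -36 20
rot    -> -16 -36 20 20
rot    -> -16 20 20 -36
*      -> -16 20 -720
drop   -> -16 20
/      -> 0
0      -> 0 0
swap   -> 0 0
-      -> 0
-51    -> 0 -51
over   -> 0 -51 0
over   -> 0 -51 0 -51
negate -> 0 -51 0 51

[0, -51, 0, 51]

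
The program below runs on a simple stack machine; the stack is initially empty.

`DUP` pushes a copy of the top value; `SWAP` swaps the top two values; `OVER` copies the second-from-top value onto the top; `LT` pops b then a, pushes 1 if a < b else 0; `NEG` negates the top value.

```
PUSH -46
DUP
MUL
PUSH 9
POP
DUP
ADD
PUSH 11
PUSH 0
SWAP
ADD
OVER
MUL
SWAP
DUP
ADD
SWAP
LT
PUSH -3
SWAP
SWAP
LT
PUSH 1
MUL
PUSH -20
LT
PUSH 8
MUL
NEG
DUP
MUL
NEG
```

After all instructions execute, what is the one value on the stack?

PUSH -46  [-46]
DUP       [-46, -46]
MUL       [2116]
PUSH 9    [2116, 9]
POP       [2116]
DUP       [2116, 2116]
ADD       [4232]
PUSH 11   [4232, 11]
PUSH 0    [4232, 11, 0]
SWAP      [4232, 0, 11]
ADD       [4232, 11]
OVER      [4232, 11, 4232]
MUL       [4232, 46552]
SWAP      [46552, 4232]
DUP       [46552, 4232, 4232]
ADD       [46552, 8464]
SWAP      [8464, 46552]
LT        [1]
PUSH -3   [1, -3]
SWAP      [-3, 1]
SWAP      [1, -3]
LT        [0]
PUSH 1    [0, 1]
MUL       [0]
PUSH -20  [0, -20]
LT        [0]
PUSH 8    [0, 8]
MUL       [0]
NEG       [0]
DUP       [0, 0]
MUL       [0]
NEG       [0]

0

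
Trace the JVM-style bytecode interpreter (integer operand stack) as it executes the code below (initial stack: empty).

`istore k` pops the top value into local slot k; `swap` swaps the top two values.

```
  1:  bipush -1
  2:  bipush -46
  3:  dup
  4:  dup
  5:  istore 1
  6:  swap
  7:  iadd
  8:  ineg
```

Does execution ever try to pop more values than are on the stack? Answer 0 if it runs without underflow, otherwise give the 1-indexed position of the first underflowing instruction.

bipush -1   [-1]
bipush -46  [-1, -46]
dup         [-1, -46, -46]
dup         [-1, -46, -46, -46]
istore 1    [-1, -46, -46]
swap        [-1, -46, -46]
iadd        [-1, -92]
ineg        [-1, 92]

0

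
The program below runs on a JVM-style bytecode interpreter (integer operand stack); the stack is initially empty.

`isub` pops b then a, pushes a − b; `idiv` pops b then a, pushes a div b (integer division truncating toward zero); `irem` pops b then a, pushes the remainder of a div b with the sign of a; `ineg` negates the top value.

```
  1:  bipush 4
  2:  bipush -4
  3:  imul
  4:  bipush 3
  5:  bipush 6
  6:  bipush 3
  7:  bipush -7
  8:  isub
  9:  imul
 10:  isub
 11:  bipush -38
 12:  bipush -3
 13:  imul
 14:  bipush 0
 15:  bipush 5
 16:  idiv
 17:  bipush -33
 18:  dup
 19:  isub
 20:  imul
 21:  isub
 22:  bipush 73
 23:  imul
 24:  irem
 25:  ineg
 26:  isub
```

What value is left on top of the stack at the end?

bipush 4   : [4]
bipush -4  : [4, -4]
imul       : [-16]
bipush 3   : [-16, 3]
bipush 6   : [-16, 3, 6]
bipush 3   : [-16, 3, 6, 3]
bipush -7  : [-16, 3, 6, 3, -7]
isub       : [-16, 3, 6, 10]
imul       : [-16, 3, 60]
isub       : [-16, -57]
bipush -38 : [-16, -57, -38]
bipush -3  : [-16, -57, -38, -3]
imul       : [-16, -57, 114]
bipush 0   : [-16, -57, 114, 0]
bipush 5   : [-16, -57, 114, 0, 5]
idiv       : [-16, -57, 114, 0]
bipush -33 : [-16, -57, 114, 0, -33]
dup        : [-16, -57, 114, 0, -33, -33]
isub       : [-16, -57, 114, 0, 0]
imul       : [-16, -57, 114, 0]
isub       : [-16, -57, 114]
bipush 73  : [-16, -57, 114, 73]
imul       : [-16, -57, 8322]
irem       : [-16, -57]
ineg       : [-16, 57]
isub       : [-73]

-73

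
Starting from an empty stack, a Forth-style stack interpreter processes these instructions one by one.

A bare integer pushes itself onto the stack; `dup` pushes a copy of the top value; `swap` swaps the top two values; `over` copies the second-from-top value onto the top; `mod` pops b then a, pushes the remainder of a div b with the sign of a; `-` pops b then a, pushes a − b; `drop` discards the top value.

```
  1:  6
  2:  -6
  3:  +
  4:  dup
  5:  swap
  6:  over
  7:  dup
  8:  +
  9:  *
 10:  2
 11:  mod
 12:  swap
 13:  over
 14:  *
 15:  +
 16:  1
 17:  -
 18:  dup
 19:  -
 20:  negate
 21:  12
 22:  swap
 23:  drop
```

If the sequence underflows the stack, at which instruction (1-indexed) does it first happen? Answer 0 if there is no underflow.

0

6       [6]
-6      [6, -6]
+       [0]
dup     [0, 0]
swap    [0, 0]
over    [0, 0, 0]
dup     [0, 0, 0, 0]
+       [0, 0, 0]
*       [0, 0]
2       [0, 0, 2]
mod     [0, 0]
swap    [0, 0]
over    [0, 0, 0]
*       [0, 0]
+       [0]
1       [0, 1]
-       [-1]
dup     [-1, -1]
-       [0]
negate  [0]
12      [0, 12]
swap    [12, 0]
drop    [12]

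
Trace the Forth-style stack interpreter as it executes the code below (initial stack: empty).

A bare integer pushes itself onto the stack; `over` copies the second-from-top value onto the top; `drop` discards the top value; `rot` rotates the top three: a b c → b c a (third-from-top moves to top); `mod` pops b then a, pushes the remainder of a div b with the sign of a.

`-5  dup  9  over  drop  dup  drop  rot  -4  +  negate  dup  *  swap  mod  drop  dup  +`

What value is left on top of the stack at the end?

-10

-5     → -5
dup    → -5 -5
9      → -5 -5 9
over   → -5 -5 9 -5
drop   → -5 -5 9
dup    → -5 -5 9 9
drop   → -5 -5 9
rot    → -5 9 -5
-4     → -5 9 -5 -4
+      → -5 9 -9
negate → -5 9 9
dup    → -5 9 9 9
*      → -5 9 81
swap   → -5 81 9
mod    → -5 0
drop   → -5
dup    → -5 -5
+      → -10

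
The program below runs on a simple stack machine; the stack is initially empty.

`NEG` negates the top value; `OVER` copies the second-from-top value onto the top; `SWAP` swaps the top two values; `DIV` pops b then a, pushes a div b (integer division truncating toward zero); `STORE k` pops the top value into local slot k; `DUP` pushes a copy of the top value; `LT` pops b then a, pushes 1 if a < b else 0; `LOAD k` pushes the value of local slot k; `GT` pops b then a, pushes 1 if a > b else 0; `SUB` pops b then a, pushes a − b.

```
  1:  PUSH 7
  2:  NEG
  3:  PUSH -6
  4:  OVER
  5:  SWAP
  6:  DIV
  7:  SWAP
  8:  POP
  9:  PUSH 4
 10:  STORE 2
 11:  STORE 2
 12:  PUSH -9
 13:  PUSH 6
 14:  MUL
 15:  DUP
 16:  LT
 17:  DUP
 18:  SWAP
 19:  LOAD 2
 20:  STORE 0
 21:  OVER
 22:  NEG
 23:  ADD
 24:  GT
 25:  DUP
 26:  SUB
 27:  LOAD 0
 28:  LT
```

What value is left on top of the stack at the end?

1

PUSH 7   [7]
NEG      [-7]
PUSH -6  [-7, -6]
OVER     [-7, -6, -7]
SWAP     [-7, -7, -6]
DIV      [-7, 1]
SWAP     [1, -7]
POP      [1]
PUSH 4   [1, 4]
STORE 2  [1]
STORE 2  []
PUSH -9  [-9]
PUSH 6   [-9, 6]
MUL      [-54]
DUP      [-54, -54]
LT       [0]
DUP      [0, 0]
SWAP     [0, 0]
LOAD 2   [0, 0, 1]
STORE 0  [0, 0]
OVER     [0, 0, 0]
NEG      [0, 0, 0]
ADD      [0, 0]
GT       [0]
DUP      [0, 0]
SUB      [0]
LOAD 0   [0, 1]
LT       [1]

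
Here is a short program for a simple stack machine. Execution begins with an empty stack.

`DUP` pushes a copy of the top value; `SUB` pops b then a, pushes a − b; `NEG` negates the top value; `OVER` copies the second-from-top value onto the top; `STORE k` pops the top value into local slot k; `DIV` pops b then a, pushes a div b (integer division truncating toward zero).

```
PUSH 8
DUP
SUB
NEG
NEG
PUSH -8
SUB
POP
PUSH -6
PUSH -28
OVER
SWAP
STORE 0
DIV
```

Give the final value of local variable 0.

-28

PUSH 8    [8]
DUP       [8, 8]
SUB       [0]
NEG       [0]
NEG       [0]
PUSH -8   [0, -8]
SUB       [8]
POP       []
PUSH -6   [-6]
PUSH -28  [-6, -28]
OVER      [-6, -28, -6]
SWAP      [-6, -6, -28]
STORE 0   [-6, -6]
DIV       [1]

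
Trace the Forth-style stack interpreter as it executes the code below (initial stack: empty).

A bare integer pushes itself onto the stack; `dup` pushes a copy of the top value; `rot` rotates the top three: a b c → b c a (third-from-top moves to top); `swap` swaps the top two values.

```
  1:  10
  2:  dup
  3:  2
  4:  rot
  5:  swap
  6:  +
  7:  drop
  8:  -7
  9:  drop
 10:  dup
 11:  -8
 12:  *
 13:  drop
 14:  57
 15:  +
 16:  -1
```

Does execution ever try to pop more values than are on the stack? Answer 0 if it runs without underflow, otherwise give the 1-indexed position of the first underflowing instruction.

10    [10]
dup   [10, 10]
2     [10, 10, 2]
rot   [10, 2, 10]
swap  [10, 10, 2]
+     [10, 12]
drop  [10]
-7    [10, -7]
drop  [10]
dup   [10, 10]
-8    [10, 10, -8]
*     [10, -80]
drop  [10]
57    [10, 57]
+     [67]
-1    [67, -1]

0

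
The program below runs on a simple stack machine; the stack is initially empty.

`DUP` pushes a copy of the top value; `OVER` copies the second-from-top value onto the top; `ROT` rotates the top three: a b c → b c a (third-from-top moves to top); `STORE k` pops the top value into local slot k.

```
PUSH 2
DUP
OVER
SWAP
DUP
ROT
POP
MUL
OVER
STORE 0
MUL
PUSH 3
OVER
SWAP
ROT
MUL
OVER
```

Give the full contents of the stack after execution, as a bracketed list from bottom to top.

[8, 24, 8]

PUSH 2  -> [2]
DUP     -> [2, 2]
OVER    -> [2, 2, 2]
SWAP    -> [2, 2, 2]
DUP     -> [2, 2, 2, 2]
ROT     -> [2, 2, 2, 2]
POP     -> [2, 2, 2]
MUL     -> [2, 4]
OVER    -> [2, 4, 2]
STORE 0 -> [2, 4]
MUL     -> [8]
PUSH 3  -> [8, 3]
OVER    -> [8, 3, 8]
SWAP    -> [8, 8, 3]
ROT     -> [8, 3, 8]
MUL     -> [8, 24]
OVER    -> [8, 24, 8]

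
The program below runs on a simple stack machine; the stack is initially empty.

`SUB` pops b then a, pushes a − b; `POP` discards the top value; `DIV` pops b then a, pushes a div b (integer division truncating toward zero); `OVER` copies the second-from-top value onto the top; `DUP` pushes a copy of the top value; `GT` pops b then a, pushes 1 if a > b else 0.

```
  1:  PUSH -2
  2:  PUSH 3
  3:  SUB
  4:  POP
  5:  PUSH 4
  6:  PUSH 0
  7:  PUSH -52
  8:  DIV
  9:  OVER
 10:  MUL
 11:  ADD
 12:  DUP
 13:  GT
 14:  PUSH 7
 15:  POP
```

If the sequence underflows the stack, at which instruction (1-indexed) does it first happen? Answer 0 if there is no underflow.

PUSH -2  → -2
PUSH 3   → -2 3
SUB      → -5
POP      → (empty)
PUSH 4   → 4
PUSH 0   → 4 0
PUSH -52 → 4 0 -52
DIV      → 4 0
OVER     → 4 0 4
MUL      → 4 0
ADD      → 4
DUP      → 4 4
GT       → 0
PUSH 7   → 0 7
POP      → 0

0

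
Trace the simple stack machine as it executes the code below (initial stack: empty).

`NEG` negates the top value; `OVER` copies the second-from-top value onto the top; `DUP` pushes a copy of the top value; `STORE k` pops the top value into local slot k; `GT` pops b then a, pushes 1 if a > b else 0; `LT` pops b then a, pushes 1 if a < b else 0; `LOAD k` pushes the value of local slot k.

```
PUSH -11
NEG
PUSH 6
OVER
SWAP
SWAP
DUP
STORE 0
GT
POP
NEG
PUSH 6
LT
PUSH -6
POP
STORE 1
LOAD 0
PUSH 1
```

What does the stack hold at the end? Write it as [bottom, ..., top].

[11, 1]

PUSH -11 -> [-11]
NEG      -> [11]
PUSH 6   -> [11, 6]
OVER     -> [11, 6, 11]
SWAP     -> [11, 11, 6]
SWAP     -> [11, 6, 11]
DUP      -> [11, 6, 11, 11]
STORE 0  -> [11, 6, 11]
GT       -> [11, 0]
POP      -> [11]
NEG      -> [-11]
PUSH 6   -> [-11, 6]
LT       -> [1]
PUSH -6  -> [1, -6]
POP      -> [1]
STORE 1  -> []
LOAD 0   -> [11]
PUSH 1   -> [11, 1]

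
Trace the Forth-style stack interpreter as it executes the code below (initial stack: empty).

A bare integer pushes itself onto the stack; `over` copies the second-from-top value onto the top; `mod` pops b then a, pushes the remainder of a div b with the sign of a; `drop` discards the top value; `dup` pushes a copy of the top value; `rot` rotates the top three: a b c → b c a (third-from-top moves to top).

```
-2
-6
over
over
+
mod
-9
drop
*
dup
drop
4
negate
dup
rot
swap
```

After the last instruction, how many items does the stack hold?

3

-2     : [-2]
-6     : [-2, -6]
over   : [-2, -6, -2]
over   : [-2, -6, -2, -6]
+      : [-2, -6, -8]
mod    : [-2, -6]
-9     : [-2, -6, -9]
drop   : [-2, -6]
*      : [12]
dup    : [12, 12]
drop   : [12]
4      : [12, 4]
negate : [12, -4]
dup    : [12, -4, -4]
rot    : [-4, -4, 12]
swap   : [-4, 12, -4]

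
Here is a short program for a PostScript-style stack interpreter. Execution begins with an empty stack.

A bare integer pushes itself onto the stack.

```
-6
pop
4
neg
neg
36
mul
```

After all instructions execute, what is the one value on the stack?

144

-6  -> [-6]
pop -> []
4   -> [4]
neg -> [-4]
neg -> [4]
36  -> [4, 36]
mul -> [144]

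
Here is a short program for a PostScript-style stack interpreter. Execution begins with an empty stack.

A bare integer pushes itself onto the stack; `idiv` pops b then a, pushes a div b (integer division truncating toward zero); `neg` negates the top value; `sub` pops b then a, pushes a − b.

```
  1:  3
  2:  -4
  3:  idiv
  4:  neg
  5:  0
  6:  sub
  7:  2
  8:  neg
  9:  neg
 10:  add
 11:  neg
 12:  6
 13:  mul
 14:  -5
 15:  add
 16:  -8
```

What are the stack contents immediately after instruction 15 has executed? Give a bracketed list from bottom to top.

3    : [3]
-4   : [3, -4]
idiv : [0]
neg  : [0]
0    : [0, 0]
sub  : [0]
2    : [0, 2]
neg  : [0, -2]
neg  : [0, 2]
add  : [2]
neg  : [-2]
6    : [-2, 6]
mul  : [-12]
-5   : [-12, -5]
add  : [-17]

[-17]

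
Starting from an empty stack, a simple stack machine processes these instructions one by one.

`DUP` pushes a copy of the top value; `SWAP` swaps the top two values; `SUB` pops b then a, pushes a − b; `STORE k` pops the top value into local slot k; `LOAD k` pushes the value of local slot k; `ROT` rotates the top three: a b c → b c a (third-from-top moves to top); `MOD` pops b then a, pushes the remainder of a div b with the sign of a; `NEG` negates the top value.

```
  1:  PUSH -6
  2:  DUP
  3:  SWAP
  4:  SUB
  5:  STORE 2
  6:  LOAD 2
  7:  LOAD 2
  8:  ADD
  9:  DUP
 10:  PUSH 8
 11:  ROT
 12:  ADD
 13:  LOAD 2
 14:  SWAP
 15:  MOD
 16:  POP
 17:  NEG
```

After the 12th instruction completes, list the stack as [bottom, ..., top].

[0, 8]

PUSH -6  -6
DUP      -6 -6
SWAP     -6 -6
SUB      0
STORE 2  (empty)
LOAD 2   0
LOAD 2   0 0
ADD      0
DUP      0 0
PUSH 8   0 0 8
ROT      0 8 0
ADD      0 8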